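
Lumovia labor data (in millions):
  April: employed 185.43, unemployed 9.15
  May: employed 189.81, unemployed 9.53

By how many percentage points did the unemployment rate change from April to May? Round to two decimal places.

The unemployment rate changed by +0.08 percentage points.

April: labor force = 185.43 + 9.15 = 194.58; u = 9.15/194.58 = 4.70%.
May: labor force = 189.81 + 9.53 = 199.34; u = 9.53/199.34 = 4.78%.
Change = 4.78% − 4.70% = +0.08 pp.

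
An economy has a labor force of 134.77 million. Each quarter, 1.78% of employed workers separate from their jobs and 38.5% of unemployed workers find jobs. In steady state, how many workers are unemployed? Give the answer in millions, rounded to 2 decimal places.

Steady-state unemployment rate u* = s/(s+f) = 1.78/(1.78+38.5) = 0.044191.
Unemployed = u* × labor force = 0.044191 × 134.77 ≈ 5.96 million.

About 5.96 million are unemployed in steady state.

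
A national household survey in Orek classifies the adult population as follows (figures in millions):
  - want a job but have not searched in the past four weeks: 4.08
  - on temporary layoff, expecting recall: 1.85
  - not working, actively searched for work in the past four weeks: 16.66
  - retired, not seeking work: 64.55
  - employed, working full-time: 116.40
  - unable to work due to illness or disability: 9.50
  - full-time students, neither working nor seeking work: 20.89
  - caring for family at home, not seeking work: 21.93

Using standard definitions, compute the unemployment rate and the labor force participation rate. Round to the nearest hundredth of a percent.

Employed = 116.40 million.
Unemployed = 1.85 + 16.66 = 18.51 million (jobless and actively searching, or on temporary layoff).
Labor force = 116.40 + 18.51 = 134.91 million.
Not in labor force = 4.08 + 64.55 + 9.50 + 20.89 + 21.93 = 120.95 million (those not working and not actively searching are outside the labor force — including those who want a job but have given up searching).
Civilian working-age population = 134.91 + 120.95 = 255.86 million.
Unemployment rate = 18.51 / 134.91 = 13.72%.
Labor force participation rate = 134.91 / 255.86 = 52.73%.

Unemployment rate ≈ 13.72%; labor force participation rate ≈ 52.73%.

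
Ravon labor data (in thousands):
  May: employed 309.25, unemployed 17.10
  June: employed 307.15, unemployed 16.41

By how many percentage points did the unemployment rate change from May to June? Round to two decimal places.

May: labor force = 309.25 + 17.10 = 326.35; u = 17.10/326.35 = 5.24%.
June: labor force = 307.15 + 16.41 = 323.56; u = 16.41/323.56 = 5.07%.
Change = 5.07% − 5.24% = −0.17 pp.

The unemployment rate changed by −0.17 percentage points.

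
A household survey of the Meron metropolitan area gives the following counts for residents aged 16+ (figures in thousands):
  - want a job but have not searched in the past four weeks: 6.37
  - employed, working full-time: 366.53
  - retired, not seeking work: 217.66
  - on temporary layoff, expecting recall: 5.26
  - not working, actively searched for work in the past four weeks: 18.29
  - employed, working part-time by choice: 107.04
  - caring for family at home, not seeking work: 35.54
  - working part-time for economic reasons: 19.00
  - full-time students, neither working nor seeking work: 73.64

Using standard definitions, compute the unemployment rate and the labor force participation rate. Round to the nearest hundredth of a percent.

Unemployment rate ≈ 4.56%; labor force participation rate ≈ 60.77%.

Employed = 366.53 + 107.04 + 19.00 = 492.57 thousand (anyone who worked, including part-time for economic reasons, counts as employed).
Unemployed = 5.26 + 18.29 = 23.55 thousand (jobless and actively searching, or on temporary layoff).
Labor force = 492.57 + 23.55 = 516.12 thousand.
Not in labor force = 6.37 + 217.66 + 35.54 + 73.64 = 333.21 thousand (those not working and not actively searching are outside the labor force — including those who want a job but have given up searching).
Civilian working-age population = 516.12 + 333.21 = 849.33 thousand.
Unemployment rate = 23.55 / 516.12 = 4.56%.
Labor force participation rate = 516.12 / 849.33 = 60.77%.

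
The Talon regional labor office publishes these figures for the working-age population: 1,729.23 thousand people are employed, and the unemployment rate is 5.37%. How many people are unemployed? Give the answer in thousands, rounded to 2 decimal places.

About 98.13 thousand are unemployed.

Let U be the number unemployed. The labor force is E + U, and U/(E+U) = 0.0537.
So U = 0.0537 × 1,729.23 / (1 − 0.0537) = 92.8597 / 0.9463 ≈ 98.13 thousand.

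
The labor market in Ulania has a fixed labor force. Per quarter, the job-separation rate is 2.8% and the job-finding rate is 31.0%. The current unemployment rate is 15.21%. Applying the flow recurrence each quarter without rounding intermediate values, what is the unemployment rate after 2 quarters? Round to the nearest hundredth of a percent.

With a fixed labor force, u_{t+1} = u_t + s·(1−u_t) − f·u_t = u_t·(1−s−f) + s.
Here 1−s−f = 0.662 and s = 0.028.
u_1 = 0.152100 × 0.662 + 0.028 = 0.128690.
u_2 = 0.128690 × 0.662 + 0.028 = 0.113193.

Unemployment rate after two quarters ≈ 11.32%.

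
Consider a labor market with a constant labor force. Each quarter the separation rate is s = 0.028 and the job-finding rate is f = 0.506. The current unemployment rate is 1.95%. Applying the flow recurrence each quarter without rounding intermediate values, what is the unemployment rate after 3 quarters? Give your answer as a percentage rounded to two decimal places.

With a fixed labor force, u_{t+1} = u_t + s·(1−u_t) − f·u_t = u_t·(1−s−f) + s.
Here 1−s−f = 0.466 and s = 0.028.
u_1 = 0.019500 × 0.466 + 0.028 = 0.037087.
u_2 = 0.037087 × 0.466 + 0.028 = 0.045283.
u_3 = 0.045283 × 0.466 + 0.028 = 0.049102.

Unemployment rate after three quarters ≈ 4.91%.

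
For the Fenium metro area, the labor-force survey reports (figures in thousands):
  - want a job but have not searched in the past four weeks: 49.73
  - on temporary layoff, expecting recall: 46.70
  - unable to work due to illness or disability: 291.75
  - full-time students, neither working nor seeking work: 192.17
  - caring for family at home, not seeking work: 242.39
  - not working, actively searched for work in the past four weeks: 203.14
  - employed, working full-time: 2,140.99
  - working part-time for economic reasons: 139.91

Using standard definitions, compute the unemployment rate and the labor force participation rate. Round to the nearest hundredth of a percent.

Unemployment rate ≈ 9.87%; labor force participation rate ≈ 76.53%.

Employed = 2,140.99 + 139.91 = 2,280.90 thousand (anyone who worked, including part-time for economic reasons, counts as employed).
Unemployed = 46.70 + 203.14 = 249.84 thousand (jobless and actively searching, or on temporary layoff).
Labor force = 2,280.90 + 249.84 = 2,530.74 thousand.
Not in labor force = 49.73 + 291.75 + 192.17 + 242.39 = 776.04 thousand (those not working and not actively searching are outside the labor force — including those who want a job but have given up searching).
Civilian working-age population = 2,530.74 + 776.04 = 3,306.78 thousand.
Unemployment rate = 249.84 / 2,530.74 = 9.87%.
Labor force participation rate = 2,530.74 / 3,306.78 = 76.53%.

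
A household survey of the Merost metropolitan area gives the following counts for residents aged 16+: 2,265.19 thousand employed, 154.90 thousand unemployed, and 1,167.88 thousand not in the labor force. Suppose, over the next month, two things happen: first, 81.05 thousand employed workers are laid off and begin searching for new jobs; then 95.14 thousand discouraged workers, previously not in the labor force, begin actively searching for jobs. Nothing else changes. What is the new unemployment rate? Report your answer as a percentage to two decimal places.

New unemployment rate ≈ 13.16%.

Initially, labor force = 2,265.19 + 154.90 = 2,420.09 thousand, so u = 154.90/2,420.09 = 6.40%.
After the first change, employed falls and unemployed rises by 81.05; labor force unchanged → E = 2,184.14, U = 235.95, labor force = 2,420.09 thousand.
After the second change, unemployed and labor force both rise by 95.14 → E = 2,184.14, U = 331.09, labor force = 2,515.23 thousand.
New unemployment rate = 331.09 / 2,515.23 = 13.16%.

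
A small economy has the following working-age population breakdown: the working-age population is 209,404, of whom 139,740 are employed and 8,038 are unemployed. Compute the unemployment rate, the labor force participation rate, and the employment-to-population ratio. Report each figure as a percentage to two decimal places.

Unemployment rate ≈ 5.44%; labor force participation rate ≈ 70.57%; employment-population ratio ≈ 66.73%.

Labor force = employed + unemployed = 139,740 + 8,038 = 147,778.
Unemployment rate = 8,038 / 147,778 = 5.44%.
Labor force participation rate = 147,778 / 209,404 = 70.57%.
Employment-population ratio = 139,740 / 209,404 = 66.73%.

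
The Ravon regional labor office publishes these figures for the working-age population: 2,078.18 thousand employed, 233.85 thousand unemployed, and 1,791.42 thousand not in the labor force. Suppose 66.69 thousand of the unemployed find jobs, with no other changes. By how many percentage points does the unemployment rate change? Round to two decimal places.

The unemployment rate changes by −2.88 percentage points.

Initially, labor force = 2,078.18 + 233.85 = 2,312.03 thousand, so u = 233.85/2,312.03 = 10.11%.
After the change, unemployed falls and employed rises by 66.69; labor force unchanged → E = 2,144.87, U = 167.16, labor force = 2,312.03 thousand.
New unemployment rate = 167.16 / 2,312.03 = 7.23%.
Change = 7.23% − 10.11% = −2.88 percentage points.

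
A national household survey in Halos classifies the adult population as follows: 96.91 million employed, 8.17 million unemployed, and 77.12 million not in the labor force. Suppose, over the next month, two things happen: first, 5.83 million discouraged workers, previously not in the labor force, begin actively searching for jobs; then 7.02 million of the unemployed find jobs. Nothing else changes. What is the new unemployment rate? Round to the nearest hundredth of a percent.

New unemployment rate ≈ 6.29%.

Initially, labor force = 96.91 + 8.17 = 105.08 million, so u = 8.17/105.08 = 7.78%.
After the first change, unemployed and labor force both rise by 5.83 → E = 96.91, U = 14.00, labor force = 110.91 million.
After the second change, unemployed falls and employed rises by 7.02; labor force unchanged → E = 103.93, U = 6.98, labor force = 110.91 million.
New unemployment rate = 6.98 / 110.91 = 6.29%.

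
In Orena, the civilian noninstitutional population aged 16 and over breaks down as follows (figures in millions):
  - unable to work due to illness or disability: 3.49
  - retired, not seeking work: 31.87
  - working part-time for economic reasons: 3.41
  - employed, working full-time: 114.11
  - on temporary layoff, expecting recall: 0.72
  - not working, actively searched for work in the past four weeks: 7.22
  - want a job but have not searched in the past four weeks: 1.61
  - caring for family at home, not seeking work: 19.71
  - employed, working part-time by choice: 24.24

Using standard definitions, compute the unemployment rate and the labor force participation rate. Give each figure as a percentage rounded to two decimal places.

Unemployment rate ≈ 5.30%; labor force participation rate ≈ 72.54%.

Employed = 3.41 + 114.11 + 24.24 = 141.76 million (anyone who worked, including part-time for economic reasons, counts as employed).
Unemployed = 0.72 + 7.22 = 7.94 million (jobless and actively searching, or on temporary layoff).
Labor force = 141.76 + 7.94 = 149.70 million.
Not in labor force = 3.49 + 31.87 + 1.61 + 19.71 = 56.68 million (those not working and not actively searching are outside the labor force — including those who want a job but have given up searching).
Civilian working-age population = 149.70 + 56.68 = 206.38 million.
Unemployment rate = 7.94 / 149.70 = 5.30%.
Labor force participation rate = 149.70 / 206.38 = 72.54%.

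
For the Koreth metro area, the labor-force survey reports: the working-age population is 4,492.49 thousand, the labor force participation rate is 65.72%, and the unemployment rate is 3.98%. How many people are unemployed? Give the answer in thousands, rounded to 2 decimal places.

Labor force = 0.6572 × 4,492.49 = 2,952.46 thousand.
Unemployed = 0.0398 × 2,952.46 ≈ 117.51 thousand.

About 117.51 thousand are unemployed.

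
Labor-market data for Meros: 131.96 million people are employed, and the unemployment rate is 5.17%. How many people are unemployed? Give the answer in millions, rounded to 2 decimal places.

Let U be the number unemployed. The labor force is E + U, and U/(E+U) = 0.0517.
So U = 0.0517 × 131.96 / (1 − 0.0517) = 6.8223 / 0.9483 ≈ 7.19 million.

About 7.19 million are unemployed.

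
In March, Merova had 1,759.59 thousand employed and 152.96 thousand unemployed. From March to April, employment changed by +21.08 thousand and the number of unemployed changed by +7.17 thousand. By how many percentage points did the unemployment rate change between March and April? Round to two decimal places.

The unemployment rate changed by +0.25 percentage points.

March: labor force = 1,759.59 + 152.96 = 1,912.55; u = 152.96/1,912.55 = 8.00%.
April: labor force = 1,780.67 + 160.13 = 1,940.80; u = 160.13/1,940.80 = 8.25%.
Change = 8.25% − 8.00% = +0.25 pp.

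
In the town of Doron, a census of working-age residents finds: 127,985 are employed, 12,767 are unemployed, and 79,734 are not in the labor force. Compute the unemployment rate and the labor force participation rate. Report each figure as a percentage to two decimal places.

Labor force = employed + unemployed = 127,985 + 12,767 = 140,752.
Working-age population = 140,752 + 79,734 = 220,486.
Unemployment rate = 12,767 / 140,752 = 9.07%.
Labor force participation rate = 140,752 / 220,486 = 63.84%.

Unemployment rate ≈ 9.07%; labor force participation rate ≈ 63.84%.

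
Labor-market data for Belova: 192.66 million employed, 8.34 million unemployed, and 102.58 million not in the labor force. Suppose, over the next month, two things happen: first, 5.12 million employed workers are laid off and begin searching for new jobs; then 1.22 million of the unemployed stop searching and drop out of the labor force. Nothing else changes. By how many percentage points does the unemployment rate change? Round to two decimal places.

The unemployment rate changes by +1.98 percentage points.

Initially, labor force = 192.66 + 8.34 = 201.00 million, so u = 8.34/201.00 = 4.15%.
After the first change, employed falls and unemployed rises by 5.12; labor force unchanged → E = 187.54, U = 13.46, labor force = 201.00 million.
After the second change, unemployed and labor force both fall by 1.22 → E = 187.54, U = 12.24, labor force = 199.78 million.
New unemployment rate = 12.24 / 199.78 = 6.13%.
Change = 6.13% − 4.15% = +1.98 percentage points.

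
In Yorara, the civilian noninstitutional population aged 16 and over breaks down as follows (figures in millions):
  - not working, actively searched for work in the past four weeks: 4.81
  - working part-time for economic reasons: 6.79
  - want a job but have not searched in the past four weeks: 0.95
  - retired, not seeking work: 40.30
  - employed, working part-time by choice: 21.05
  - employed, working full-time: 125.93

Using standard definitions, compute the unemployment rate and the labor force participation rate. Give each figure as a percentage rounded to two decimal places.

Employed = 6.79 + 21.05 + 125.93 = 153.77 million (anyone who worked, including part-time for economic reasons, counts as employed).
Unemployed = 4.81 million.
Labor force = 153.77 + 4.81 = 158.58 million.
Not in labor force = 0.95 + 40.30 = 41.25 million (those not working and not actively searching are outside the labor force — including those who want a job but have given up searching).
Civilian working-age population = 158.58 + 41.25 = 199.83 million.
Unemployment rate = 4.81 / 158.58 = 3.03%.
Labor force participation rate = 158.58 / 199.83 = 79.36%.

Unemployment rate ≈ 3.03%; labor force participation rate ≈ 79.36%.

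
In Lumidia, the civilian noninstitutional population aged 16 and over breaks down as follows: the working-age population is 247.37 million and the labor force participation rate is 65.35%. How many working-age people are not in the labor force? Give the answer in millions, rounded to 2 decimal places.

About 85.71 million are not in the labor force.

Share not in the labor force = 1 − 0.6535 = 0.3465.
Not in labor force = 0.3465 × 247.37 ≈ 85.71 million.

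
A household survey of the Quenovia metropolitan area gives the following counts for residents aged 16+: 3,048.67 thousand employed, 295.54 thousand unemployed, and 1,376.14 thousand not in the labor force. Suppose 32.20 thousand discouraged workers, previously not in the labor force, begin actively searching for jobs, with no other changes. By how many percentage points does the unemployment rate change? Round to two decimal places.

Initially, labor force = 3,048.67 + 295.54 = 3,344.21 thousand, so u = 295.54/3,344.21 = 8.84%.
After the change, unemployed and labor force both rise by 32.20 → E = 3,048.67, U = 327.74, labor force = 3,376.41 thousand.
New unemployment rate = 327.74 / 3,376.41 = 9.71%.
Change = 9.71% − 8.84% = +0.87 percentage points.

The unemployment rate changes by +0.87 percentage points.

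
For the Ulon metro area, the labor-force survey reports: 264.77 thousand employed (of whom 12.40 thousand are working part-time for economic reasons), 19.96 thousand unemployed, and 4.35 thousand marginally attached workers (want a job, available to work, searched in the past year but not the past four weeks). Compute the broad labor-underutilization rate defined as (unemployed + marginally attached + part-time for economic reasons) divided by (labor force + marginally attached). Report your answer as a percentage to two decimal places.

Labor force = 264.77 + 19.96 = 284.73 thousand.
Numerator = 19.96 + 4.35 + 12.40 = 36.71 thousand.
Denominator = 284.73 + 4.35 = 289.08 thousand.
Broad rate = 36.71 / 289.08 = 12.70%.

Broad underutilization rate ≈ 12.70%.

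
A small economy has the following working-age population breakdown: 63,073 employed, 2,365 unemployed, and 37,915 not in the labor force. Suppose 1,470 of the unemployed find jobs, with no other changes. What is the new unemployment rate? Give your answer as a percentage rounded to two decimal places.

New unemployment rate ≈ 1.37%.

Initially, labor force = 63,073 + 2,365 = 65,438, so u = 2,365/65,438 = 3.61%.
After the change, unemployed falls and employed rises by 1,470; labor force unchanged → E = 64,543, U = 895, labor force = 65,438.
New unemployment rate = 895 / 65,438 = 1.37%.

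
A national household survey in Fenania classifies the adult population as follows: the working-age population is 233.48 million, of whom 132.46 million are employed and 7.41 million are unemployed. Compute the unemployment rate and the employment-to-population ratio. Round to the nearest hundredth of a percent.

Unemployment rate ≈ 5.30%; employment-population ratio ≈ 56.73%.

Labor force = employed + unemployed = 132.46 + 7.41 = 139.87 million.
Unemployment rate = 7.41 / 139.87 = 5.30%.
Employment-population ratio = 132.46 / 233.48 = 56.73%.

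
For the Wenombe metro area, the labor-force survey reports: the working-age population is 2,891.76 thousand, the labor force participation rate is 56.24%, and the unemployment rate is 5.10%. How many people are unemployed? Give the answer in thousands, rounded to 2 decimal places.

About 82.94 thousand are unemployed.

Labor force = 0.5624 × 2,891.76 = 1,626.33 thousand.
Unemployed = 0.0510 × 1,626.33 ≈ 82.94 thousand.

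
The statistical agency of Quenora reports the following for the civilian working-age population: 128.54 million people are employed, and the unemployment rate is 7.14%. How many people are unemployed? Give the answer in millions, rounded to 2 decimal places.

About 9.88 million are unemployed.

Let U be the number unemployed. The labor force is E + U, and U/(E+U) = 0.0714.
So U = 0.0714 × 128.54 / (1 − 0.0714) = 9.1778 / 0.9286 ≈ 9.88 million.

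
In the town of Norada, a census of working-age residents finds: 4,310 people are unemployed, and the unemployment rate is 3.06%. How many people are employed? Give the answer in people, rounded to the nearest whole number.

Labor force = U / u = 4,310 / 0.0306 ≈ 140,850.
Employed = labor force − unemployed = 140,850 − 4,310 = 136,540.

About 136,540 are employed.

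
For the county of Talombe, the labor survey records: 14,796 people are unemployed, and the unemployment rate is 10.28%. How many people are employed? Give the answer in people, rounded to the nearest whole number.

Labor force = U / u = 14,796 / 0.1028 ≈ 143,930.
Employed = labor force − unemployed = 143,930 − 14,796 = 129,134.

About 129,134 are employed.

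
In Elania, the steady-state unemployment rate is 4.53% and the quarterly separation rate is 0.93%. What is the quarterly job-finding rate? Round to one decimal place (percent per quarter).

From u* = s/(s+f): f = s·(1−u)/u.
f = 0.93 × (1 − 0.0453) / 0.0453 = 0.8879 / 0.0453 ≈ 19.6% per quarter.

Job-finding rate ≈ 19.6% per quarter.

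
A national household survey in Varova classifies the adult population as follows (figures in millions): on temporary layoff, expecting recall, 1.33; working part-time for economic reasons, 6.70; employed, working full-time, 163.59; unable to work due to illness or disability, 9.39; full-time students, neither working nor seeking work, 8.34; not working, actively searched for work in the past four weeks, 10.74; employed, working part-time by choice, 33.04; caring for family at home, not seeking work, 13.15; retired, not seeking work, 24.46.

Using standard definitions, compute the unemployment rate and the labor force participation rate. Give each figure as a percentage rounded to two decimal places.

Unemployment rate ≈ 5.60%; labor force participation rate ≈ 79.56%.

Employed = 6.70 + 163.59 + 33.04 = 203.33 million (anyone who worked, including part-time for economic reasons, counts as employed).
Unemployed = 1.33 + 10.74 = 12.07 million (jobless and actively searching, or on temporary layoff).
Labor force = 203.33 + 12.07 = 215.40 million.
Not in labor force = 9.39 + 8.34 + 13.15 + 24.46 = 55.34 million (those not working and not actively searching are outside the labor force).
Civilian working-age population = 215.40 + 55.34 = 270.74 million.
Unemployment rate = 12.07 / 215.40 = 5.60%.
Labor force participation rate = 215.40 / 270.74 = 79.56%.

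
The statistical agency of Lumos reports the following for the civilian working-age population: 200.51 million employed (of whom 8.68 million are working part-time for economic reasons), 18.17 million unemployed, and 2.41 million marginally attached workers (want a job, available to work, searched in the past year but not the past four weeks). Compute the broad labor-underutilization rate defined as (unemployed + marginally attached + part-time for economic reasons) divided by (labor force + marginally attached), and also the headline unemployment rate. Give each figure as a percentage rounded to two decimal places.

Broad underutilization rate ≈ 13.23%; headline unemployment rate ≈ 8.31%.

Labor force = 200.51 + 18.17 = 218.68 million.
Numerator = 18.17 + 2.41 + 8.68 = 29.26 million.
Denominator = 218.68 + 2.41 = 221.09 million.
Broad rate = 29.26 / 221.09 = 13.23%.
Headline unemployment rate = 18.17 / 218.68 = 8.31%.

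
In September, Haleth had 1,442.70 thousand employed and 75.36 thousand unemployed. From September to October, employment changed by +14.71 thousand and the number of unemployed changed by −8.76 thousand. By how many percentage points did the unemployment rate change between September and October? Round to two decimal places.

The unemployment rate changed by −0.59 percentage points.

September: labor force = 1,442.70 + 75.36 = 1,518.06; u = 75.36/1,518.06 = 4.96%.
October: labor force = 1,457.41 + 66.60 = 1,524.01; u = 66.60/1,524.01 = 4.37%.
Change = 4.37% − 4.96% = −0.59 pp.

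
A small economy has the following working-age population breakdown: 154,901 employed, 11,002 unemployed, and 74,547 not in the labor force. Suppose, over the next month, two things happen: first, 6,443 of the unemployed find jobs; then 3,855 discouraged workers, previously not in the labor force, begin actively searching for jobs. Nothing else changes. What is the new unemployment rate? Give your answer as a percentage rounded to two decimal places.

New unemployment rate ≈ 4.96%.

Initially, labor force = 154,901 + 11,002 = 165,903, so u = 11,002/165,903 = 6.63%.
After the first change, unemployed falls and employed rises by 6,443; labor force unchanged → E = 161,344, U = 4,559, labor force = 165,903.
After the second change, unemployed and labor force both rise by 3,855 → E = 161,344, U = 8,414, labor force = 169,758.
New unemployment rate = 8,414 / 169,758 = 4.96%.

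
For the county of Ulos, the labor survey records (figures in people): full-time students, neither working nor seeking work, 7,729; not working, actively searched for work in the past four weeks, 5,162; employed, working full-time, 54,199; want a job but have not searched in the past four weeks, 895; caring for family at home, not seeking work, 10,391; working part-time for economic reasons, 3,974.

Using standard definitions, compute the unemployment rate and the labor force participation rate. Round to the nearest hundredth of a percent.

Unemployment rate ≈ 8.15%; labor force participation rate ≈ 76.91%.

Employed = 54,199 + 3,974 = 58,173 (anyone who worked, including part-time for economic reasons, counts as employed).
Unemployed = 5,162.
Labor force = 58,173 + 5,162 = 63,335.
Not in labor force = 7,729 + 895 + 10,391 = 19,015 (those not working and not actively searching are outside the labor force — including those who want a job but have given up searching).
Civilian working-age population = 63,335 + 19,015 = 82,350.
Unemployment rate = 5,162 / 63,335 = 8.15%.
Labor force participation rate = 63,335 / 82,350 = 76.91%.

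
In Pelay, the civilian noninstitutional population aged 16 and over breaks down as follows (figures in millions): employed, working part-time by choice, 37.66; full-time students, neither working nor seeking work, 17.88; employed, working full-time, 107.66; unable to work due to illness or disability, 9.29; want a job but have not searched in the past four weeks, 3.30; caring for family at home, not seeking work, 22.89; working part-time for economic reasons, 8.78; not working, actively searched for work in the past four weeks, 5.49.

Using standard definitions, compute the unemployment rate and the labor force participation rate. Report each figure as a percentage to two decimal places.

Employed = 37.66 + 107.66 + 8.78 = 154.10 million (anyone who worked, including part-time for economic reasons, counts as employed).
Unemployed = 5.49 million.
Labor force = 154.10 + 5.49 = 159.59 million.
Not in labor force = 17.88 + 9.29 + 3.30 + 22.89 = 53.36 million (those not working and not actively searching are outside the labor force — including those who want a job but have given up searching).
Civilian working-age population = 159.59 + 53.36 = 212.95 million.
Unemployment rate = 5.49 / 159.59 = 3.44%.
Labor force participation rate = 159.59 / 212.95 = 74.94%.

Unemployment rate ≈ 3.44%; labor force participation rate ≈ 74.94%.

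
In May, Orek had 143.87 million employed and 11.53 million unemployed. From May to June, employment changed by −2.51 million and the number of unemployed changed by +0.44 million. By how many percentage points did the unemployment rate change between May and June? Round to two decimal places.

The unemployment rate changed by +0.39 percentage points.

May: labor force = 143.87 + 11.53 = 155.40; u = 11.53/155.40 = 7.42%.
June: labor force = 141.36 + 11.97 = 153.33; u = 11.97/153.33 = 7.81%.
Change = 7.81% − 7.42% = +0.39 pp.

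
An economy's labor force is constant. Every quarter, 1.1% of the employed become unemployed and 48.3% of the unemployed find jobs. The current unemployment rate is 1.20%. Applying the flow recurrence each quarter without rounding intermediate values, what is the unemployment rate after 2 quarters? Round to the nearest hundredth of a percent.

Unemployment rate after two quarters ≈ 1.96%.

With a fixed labor force, u_{t+1} = u_t + s·(1−u_t) − f·u_t = u_t·(1−s−f) + s.
Here 1−s−f = 0.506 and s = 0.011.
u_1 = 0.012000 × 0.506 + 0.011 = 0.017072.
u_2 = 0.017072 × 0.506 + 0.011 = 0.019638.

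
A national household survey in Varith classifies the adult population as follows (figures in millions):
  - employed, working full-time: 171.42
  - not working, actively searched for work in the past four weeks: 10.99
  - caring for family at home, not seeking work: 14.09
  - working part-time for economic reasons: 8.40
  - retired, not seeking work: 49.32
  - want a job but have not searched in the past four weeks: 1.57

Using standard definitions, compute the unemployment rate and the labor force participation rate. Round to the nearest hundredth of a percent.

Employed = 171.42 + 8.40 = 179.82 million (anyone who worked, including part-time for economic reasons, counts as employed).
Unemployed = 10.99 million.
Labor force = 179.82 + 10.99 = 190.81 million.
Not in labor force = 14.09 + 49.32 + 1.57 = 64.98 million (those not working and not actively searching are outside the labor force — including those who want a job but have given up searching).
Civilian working-age population = 190.81 + 64.98 = 255.79 million.
Unemployment rate = 10.99 / 190.81 = 5.76%.
Labor force participation rate = 190.81 / 255.79 = 74.60%.

Unemployment rate ≈ 5.76%; labor force participation rate ≈ 74.60%.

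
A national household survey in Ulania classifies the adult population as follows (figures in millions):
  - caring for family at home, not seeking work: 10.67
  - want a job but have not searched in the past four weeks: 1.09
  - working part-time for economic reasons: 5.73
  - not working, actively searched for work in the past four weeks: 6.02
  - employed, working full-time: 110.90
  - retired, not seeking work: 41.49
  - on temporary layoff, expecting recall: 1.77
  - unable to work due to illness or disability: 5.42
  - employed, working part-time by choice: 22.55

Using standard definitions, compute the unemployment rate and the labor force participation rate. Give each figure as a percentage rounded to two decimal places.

Unemployment rate ≈ 5.30%; labor force participation rate ≈ 71.47%.

Employed = 5.73 + 110.90 + 22.55 = 139.18 million (anyone who worked, including part-time for economic reasons, counts as employed).
Unemployed = 6.02 + 1.77 = 7.79 million (jobless and actively searching, or on temporary layoff).
Labor force = 139.18 + 7.79 = 146.97 million.
Not in labor force = 10.67 + 1.09 + 41.49 + 5.42 = 58.67 million (those not working and not actively searching are outside the labor force — including those who want a job but have given up searching).
Civilian working-age population = 146.97 + 58.67 = 205.64 million.
Unemployment rate = 7.79 / 146.97 = 5.30%.
Labor force participation rate = 146.97 / 205.64 = 71.47%.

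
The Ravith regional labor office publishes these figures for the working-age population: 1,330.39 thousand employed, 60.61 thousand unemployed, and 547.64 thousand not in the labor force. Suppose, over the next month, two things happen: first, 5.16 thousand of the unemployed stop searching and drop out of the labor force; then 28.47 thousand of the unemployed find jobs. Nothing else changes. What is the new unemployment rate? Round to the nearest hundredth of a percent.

Initially, labor force = 1,330.39 + 60.61 = 1,391.00 thousand, so u = 60.61/1,391.00 = 4.36%.
After the first change, unemployed and labor force both fall by 5.16 → E = 1,330.39, U = 55.45, labor force = 1,385.84 thousand.
After the second change, unemployed falls and employed rises by 28.47; labor force unchanged → E = 1,358.86, U = 26.98, labor force = 1,385.84 thousand.
New unemployment rate = 26.98 / 1,385.84 = 1.95%.

New unemployment rate ≈ 1.95%.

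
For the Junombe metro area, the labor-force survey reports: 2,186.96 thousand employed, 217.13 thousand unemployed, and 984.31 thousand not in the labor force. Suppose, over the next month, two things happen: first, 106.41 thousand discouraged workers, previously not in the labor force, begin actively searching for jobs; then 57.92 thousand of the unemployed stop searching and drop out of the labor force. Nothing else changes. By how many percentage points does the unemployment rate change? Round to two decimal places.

Initially, labor force = 2,186.96 + 217.13 = 2,404.09 thousand, so u = 217.13/2,404.09 = 9.03%.
After the first change, unemployed and labor force both rise by 106.41 → E = 2,186.96, U = 323.54, labor force = 2,510.50 thousand.
After the second change, unemployed and labor force both fall by 57.92 → E = 2,186.96, U = 265.62, labor force = 2,452.58 thousand.
New unemployment rate = 265.62 / 2,452.58 = 10.83%.
Change = 10.83% − 9.03% = +1.80 percentage points.

The unemployment rate changes by +1.80 percentage points.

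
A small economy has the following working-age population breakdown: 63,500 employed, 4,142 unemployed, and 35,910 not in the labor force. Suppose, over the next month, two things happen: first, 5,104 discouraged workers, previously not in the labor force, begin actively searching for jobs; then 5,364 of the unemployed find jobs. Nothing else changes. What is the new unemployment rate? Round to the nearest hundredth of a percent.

Initially, labor force = 63,500 + 4,142 = 67,642, so u = 4,142/67,642 = 6.12%.
After the first change, unemployed and labor force both rise by 5,104 → E = 63,500, U = 9,246, labor force = 72,746.
After the second change, unemployed falls and employed rises by 5,364; labor force unchanged → E = 68,864, U = 3,882, labor force = 72,746.
New unemployment rate = 3,882 / 72,746 = 5.34%.

New unemployment rate ≈ 5.34%.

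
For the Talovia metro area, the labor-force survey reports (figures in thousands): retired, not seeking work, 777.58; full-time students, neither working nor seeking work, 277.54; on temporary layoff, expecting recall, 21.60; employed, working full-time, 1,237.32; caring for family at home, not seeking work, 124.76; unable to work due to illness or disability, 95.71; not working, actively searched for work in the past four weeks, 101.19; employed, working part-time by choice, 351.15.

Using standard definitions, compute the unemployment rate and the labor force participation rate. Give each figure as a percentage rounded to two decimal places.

Employed = 1,237.32 + 351.15 = 1,588.47 thousand.
Unemployed = 21.60 + 101.19 = 122.79 thousand (jobless and actively searching, or on temporary layoff).
Labor force = 1,588.47 + 122.79 = 1,711.26 thousand.
Not in labor force = 777.58 + 277.54 + 124.76 + 95.71 = 1,275.59 thousand (those not working and not actively searching are outside the labor force).
Civilian working-age population = 1,711.26 + 1,275.59 = 2,986.85 thousand.
Unemployment rate = 122.79 / 1,711.26 = 7.18%.
Labor force participation rate = 1,711.26 / 2,986.85 = 57.29%.

Unemployment rate ≈ 7.18%; labor force participation rate ≈ 57.29%.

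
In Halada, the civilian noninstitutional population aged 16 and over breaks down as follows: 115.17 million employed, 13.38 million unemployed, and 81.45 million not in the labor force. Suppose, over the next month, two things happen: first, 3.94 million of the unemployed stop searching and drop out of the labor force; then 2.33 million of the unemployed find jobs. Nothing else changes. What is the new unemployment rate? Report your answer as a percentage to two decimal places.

New unemployment rate ≈ 5.71%.

Initially, labor force = 115.17 + 13.38 = 128.55 million, so u = 13.38/128.55 = 10.41%.
After the first change, unemployed and labor force both fall by 3.94 → E = 115.17, U = 9.44, labor force = 124.61 million.
After the second change, unemployed falls and employed rises by 2.33; labor force unchanged → E = 117.50, U = 7.11, labor force = 124.61 million.
New unemployment rate = 7.11 / 124.61 = 5.71%.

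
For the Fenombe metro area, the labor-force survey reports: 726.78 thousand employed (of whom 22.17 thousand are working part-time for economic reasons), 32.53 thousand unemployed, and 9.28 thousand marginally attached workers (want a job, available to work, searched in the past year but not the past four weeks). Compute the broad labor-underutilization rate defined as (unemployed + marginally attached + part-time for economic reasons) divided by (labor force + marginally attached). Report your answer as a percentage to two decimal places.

Labor force = 726.78 + 32.53 = 759.31 thousand.
Numerator = 32.53 + 9.28 + 22.17 = 63.98 thousand.
Denominator = 759.31 + 9.28 = 768.59 thousand.
Broad rate = 63.98 / 768.59 = 8.32%.

Broad underutilization rate ≈ 8.32%.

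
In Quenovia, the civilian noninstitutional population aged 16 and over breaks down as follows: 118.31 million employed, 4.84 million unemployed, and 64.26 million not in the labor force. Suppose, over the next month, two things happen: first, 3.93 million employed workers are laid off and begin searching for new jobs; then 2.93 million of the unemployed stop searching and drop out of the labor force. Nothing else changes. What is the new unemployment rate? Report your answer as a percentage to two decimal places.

Initially, labor force = 118.31 + 4.84 = 123.15 million, so u = 4.84/123.15 = 3.93%.
After the first change, employed falls and unemployed rises by 3.93; labor force unchanged → E = 114.38, U = 8.77, labor force = 123.15 million.
After the second change, unemployed and labor force both fall by 2.93 → E = 114.38, U = 5.84, labor force = 120.22 million.
New unemployment rate = 5.84 / 120.22 = 4.86%.

New unemployment rate ≈ 4.86%.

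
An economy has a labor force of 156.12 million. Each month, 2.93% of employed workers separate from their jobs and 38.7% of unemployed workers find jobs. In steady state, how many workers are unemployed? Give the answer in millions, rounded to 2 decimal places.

Steady-state unemployment rate u* = s/(s+f) = 2.93/(2.93+38.7) = 0.070382.
Unemployed = u* × labor force = 0.070382 × 156.12 ≈ 10.99 million.

About 10.99 million are unemployed in steady state.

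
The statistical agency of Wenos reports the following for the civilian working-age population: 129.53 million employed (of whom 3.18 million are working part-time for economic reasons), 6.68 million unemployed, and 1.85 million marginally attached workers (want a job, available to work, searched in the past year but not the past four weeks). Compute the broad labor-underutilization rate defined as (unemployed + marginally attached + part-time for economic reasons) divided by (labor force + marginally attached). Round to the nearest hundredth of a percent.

Broad underutilization rate ≈ 8.48%.

Labor force = 129.53 + 6.68 = 136.21 million.
Numerator = 6.68 + 1.85 + 3.18 = 11.71 million.
Denominator = 136.21 + 1.85 = 138.06 million.
Broad rate = 11.71 / 138.06 = 8.48%.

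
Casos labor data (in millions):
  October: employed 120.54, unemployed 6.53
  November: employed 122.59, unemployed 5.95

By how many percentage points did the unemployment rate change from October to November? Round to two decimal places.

October: labor force = 120.54 + 6.53 = 127.07; u = 6.53/127.07 = 5.14%.
November: labor force = 122.59 + 5.95 = 128.54; u = 5.95/128.54 = 4.63%.
Change = 4.63% − 5.14% = −0.51 pp.

The unemployment rate changed by −0.51 percentage points.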